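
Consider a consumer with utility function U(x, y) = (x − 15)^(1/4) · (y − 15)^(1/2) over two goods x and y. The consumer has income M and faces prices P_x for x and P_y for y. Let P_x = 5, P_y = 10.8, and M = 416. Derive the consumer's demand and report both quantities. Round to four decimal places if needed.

MRS = (1/2)·(y−15)/(x−15). Tangency with P_x/P_y gives y−15 = 2·(P_x/P_y)·(x−15).
Substituting into the budget: x* = 15 + 1/3·(M − 15·P_x − 15·P_y)/P_x, and y* = 15 + 2/3·(…)/P_y.
Discretionary income = 416 − 15·5 − 15·10.8 = 179; x* = 15 + 1/3·179/5 = 26.9333; y* = 15 + 2/3·179/10.8 = 26.0494.

x* = 26.9333, y* = 26.0494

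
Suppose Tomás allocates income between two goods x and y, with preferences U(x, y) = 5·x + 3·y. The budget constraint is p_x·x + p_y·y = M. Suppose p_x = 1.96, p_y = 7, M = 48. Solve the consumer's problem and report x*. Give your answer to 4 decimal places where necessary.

Linear utility — the consumer picks whichever good has higher MU/price: 5/1.96 = 2.551 vs 3/7 = 0.4286.
x gives more utility per dollar, so spend all income on x: x* = M/p_x, y* = 0.
Numerically: x* = 24.4898, y* = 0.

x* = 24.4898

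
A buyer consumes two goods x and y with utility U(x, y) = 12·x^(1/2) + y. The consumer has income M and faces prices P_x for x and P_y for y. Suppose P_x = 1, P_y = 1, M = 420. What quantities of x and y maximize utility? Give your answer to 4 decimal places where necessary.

Utility is quasi-linear in y; the FOC for x is 6/√x = P_x/P_y.
Thus x* = (6·P_y/P_x)² — independent of M — with the rest of income spent on y.
Plugging in: x* = (6·1/1)² = 36, y* = 384.

x* = 36, y* = 384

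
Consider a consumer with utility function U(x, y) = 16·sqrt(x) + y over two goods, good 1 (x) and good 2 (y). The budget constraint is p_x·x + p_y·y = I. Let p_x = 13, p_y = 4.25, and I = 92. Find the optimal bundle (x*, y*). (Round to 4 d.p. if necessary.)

x* = 6.8402, y* = 0.724

Thus x* = (8·p_y/p_x)² — independent of I — with the rest of income spent on y.
Plugging in: x* = (8·4.25/13)² = 6.8402, y* = 0.724.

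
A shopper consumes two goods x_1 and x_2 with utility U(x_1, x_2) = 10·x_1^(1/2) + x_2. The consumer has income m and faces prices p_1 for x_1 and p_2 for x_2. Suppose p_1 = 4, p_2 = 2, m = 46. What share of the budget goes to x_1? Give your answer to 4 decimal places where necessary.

share on x_1 = 0.5435

Utility is quasi-linear in x_2; the FOC for x_1 is 5/√x_1 = p_1/p_2.
Solve: √x_1 = 5·p_2/p_1, so x_1*(p_1,p_2) = (5·p_2/p_1)², and x_2* = (m − p_1·x_1*)/p_2.
Plugging in: x_1* = (5·2/4)² = 6.25, x_2* = 10.5.
Expenditure on x_1: 4·6.25 = 25; share = 0.5435.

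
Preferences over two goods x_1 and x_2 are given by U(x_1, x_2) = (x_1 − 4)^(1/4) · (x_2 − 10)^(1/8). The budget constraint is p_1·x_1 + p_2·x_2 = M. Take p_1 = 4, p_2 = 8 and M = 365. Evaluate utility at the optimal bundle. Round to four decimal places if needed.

Let x_1' = x_1−4, x_2' = x_2−10. MRS = 2·x_2'/x_1' = p_1/p_2.
Substituting into the budget: x_1* = 4 + 2/3·(M − 4·p_1 − 10·p_2)/p_1, and x_2* = 10 + 1/3·(…)/p_2.
Discretionary income = 365 − 4·4 − 10·8 = 269; x_1* = 4 + 2/3·269/4 = 48.8333; x_2* = 10 + 1/3·269/8 = 21.2083.
Utility at the optimum: U(48.8333, 21.2083) = 3.5002.

V = 3.5002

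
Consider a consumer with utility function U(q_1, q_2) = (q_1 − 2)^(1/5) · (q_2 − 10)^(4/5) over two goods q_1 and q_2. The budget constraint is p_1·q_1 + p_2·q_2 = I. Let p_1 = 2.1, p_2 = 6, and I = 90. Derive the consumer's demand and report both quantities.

q_1* = 4.4571, q_2* = 13.44

This is Cobb-Douglas in (q_1−2, q_2−10): tangency gives 0.2·p_2·(q_2−10) = 0.8·p_1·(q_1−2).
After buying the subsistence bundle (2, 10), a share 0.2 of the remaining income goes to q_1: q_1* = 2 + 0.2·(I − 2p_1 − 10p_2)/p_1.
Discretionary income = 90 − 2·2.1 − 10·6 = 25.8; q_1* = 2 + 0.2·25.8/2.1 = 4.4571; q_2* = 10 + 0.8·25.8/6 = 13.44.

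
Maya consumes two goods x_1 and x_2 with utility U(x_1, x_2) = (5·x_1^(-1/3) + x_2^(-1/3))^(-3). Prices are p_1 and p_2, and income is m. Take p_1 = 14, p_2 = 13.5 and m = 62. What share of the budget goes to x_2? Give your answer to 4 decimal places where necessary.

MU_x_1 ∝ 5·x_1^(-4/3), MU_x_2 ∝ x_2^(-4/3), so MRS = 5·(x_2/x_1)^(4/3) = p_1/p_2.
Solve for the ratio: x_2/x_1 = [(1/5)·p_1/p_2]^(0.75).
With the ratio pinned down, the budget gives x_1* = m/(p_1 + p_2·(x_2/x_1)) and x_2* = (x_2/x_1)·x_1*.
Numerically x_2/x_1 = 0.307339, so x_1* = 62/(14 + 13.5·0.307339) = 3.4162 and x_2* = 0.307339·3.4162 = 1.0499.
Expenditure on x_2: 13.5·1.0499 = 14.1739; share = 0.2286.

share on x_2 = 0.2286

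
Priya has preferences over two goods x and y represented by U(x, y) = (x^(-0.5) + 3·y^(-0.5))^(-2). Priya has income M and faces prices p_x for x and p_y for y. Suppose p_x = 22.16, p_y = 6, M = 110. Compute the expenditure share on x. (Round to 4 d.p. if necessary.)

From the CES first-order condition, (1/3)·(y/x)^(1.5) = p_x/p_y.
Hence y/x = (3·p_x/p_y)^(1/(1.5)), i.e. raised to the 2/3 power.
Substitute y = (y/x)·x into the budget: x* = M/(p_x + p_y·(y/x)).
Numerically y/x = 4.970039, so x* = 110/(22.16 + 6·4.970039) = 2.1162 and y* = 4.970039·2.1162 = 10.5175.
Expenditure on x: 22.16·2.1162 = 46.8947; share = 0.4263.

share on x = 0.4263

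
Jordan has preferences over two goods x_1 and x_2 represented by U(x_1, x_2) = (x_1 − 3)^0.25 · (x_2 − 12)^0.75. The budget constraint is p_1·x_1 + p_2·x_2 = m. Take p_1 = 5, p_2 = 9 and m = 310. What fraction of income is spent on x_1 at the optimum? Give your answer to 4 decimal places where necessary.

MRS = (1/3)·(x_2−12)/(x_1−3). Tangency with p_1/p_2 gives x_2−12 = 3·(p_1/p_2)·(x_1−3).
Substituting into the budget: x_1* = 3 + 0.25·(m − 3·p_1 − 12·p_2)/p_1, and x_2* = 12 + 0.75·(…)/p_2.
Discretionary income = 310 − 3·5 − 12·9 = 187; x_1* = 3 + 0.25·187/5 = 12.35; x_2* = 12 + 0.75·187/9 = 27.5833.
Expenditure on x_1: 5·12.35 = 61.75; share = 0.1992.

share on x_1 = 0.1992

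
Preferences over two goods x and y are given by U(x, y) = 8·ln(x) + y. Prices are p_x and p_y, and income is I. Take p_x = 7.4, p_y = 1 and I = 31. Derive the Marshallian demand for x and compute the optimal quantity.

Set MRS = p_x/p_y: (8/x)/1 = p_x/p_y.
So x*(p_x,p_y) = 8·p_y/p_x, independent of income; and y* = (I − 8·p_y)/p_y.
At the given prices: x* = 8·1/7.4 = 1.0811.

x* = 1.0811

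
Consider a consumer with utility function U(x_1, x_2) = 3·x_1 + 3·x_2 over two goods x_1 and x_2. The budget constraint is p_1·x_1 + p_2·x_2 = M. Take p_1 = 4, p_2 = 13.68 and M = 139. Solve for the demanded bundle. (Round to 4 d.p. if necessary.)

Linear utility — the consumer picks whichever good has higher MU/price: 3/4 = 0.75 vs 3/13.68 = 0.2193.
x_1 gives more utility per dollar, so spend all income on x_1: x_1* = M/p_1, x_2* = 0.
Numerically: x_1* = 34.75, x_2* = 0.

x_1* = 34.75, x_2* = 0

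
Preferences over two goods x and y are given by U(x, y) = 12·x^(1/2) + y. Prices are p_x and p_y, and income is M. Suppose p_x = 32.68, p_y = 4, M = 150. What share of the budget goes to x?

share on x = 0.1175

Set MRS = p_x/p_y: 6·x^(−1/2) = p_x/p_y.
Solve: √x = 6·p_y/p_x, so x*(p_x,p_y) = (6·p_y/p_x)², and y* = (M − p_x·x*)/p_y.
Plugging in: x* = (6·4/32.68)² = 0.5393, y* = 33.0936.
Expenditure on x: 32.68·0.5393 = 17.6255; share = 0.1175.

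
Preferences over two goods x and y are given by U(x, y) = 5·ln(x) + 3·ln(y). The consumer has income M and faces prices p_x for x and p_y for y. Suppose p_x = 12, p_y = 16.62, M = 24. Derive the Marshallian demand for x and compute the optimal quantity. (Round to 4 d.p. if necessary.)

x* = 1.25

The MRS is (5/3)·y/x. Set MRS = p_x/p_y.
Rearranging, p_y·y = (3/5)·p_x·x. Substituting into the budget gives p_x·x·(1 + (3/5)) = M.
Demand: x*(p_x,p_y,M) = 0.625·M/p_x and y* = 0.375·M/p_y.
At p_x=12, p_y=16.62, M=24: x* = 0.625·24/12 = 1.25.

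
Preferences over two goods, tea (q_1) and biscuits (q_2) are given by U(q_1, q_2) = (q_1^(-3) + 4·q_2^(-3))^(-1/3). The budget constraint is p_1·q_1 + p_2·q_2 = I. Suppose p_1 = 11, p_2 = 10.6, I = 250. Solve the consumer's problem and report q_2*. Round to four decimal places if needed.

MU_q_1 ∝ q_1^(-4), MU_q_2 ∝ 4·q_2^(-4), so MRS = (1/4)·(q_2/q_1)^(4) = p_1/p_2.
Solve for the ratio: q_2/q_1 = [4·p_1/p_2]^(0.25).
With the ratio pinned down, the budget gives q_1* = I/(p_1 + p_2·(q_2/q_1)) and q_2* = (q_2/q_1)·q_1*.
Numerically q_2/q_1 = 1.42737, so q_1* = 250/(11 + 10.6·1.42737) = 9.5675 and q_2* = 1.42737·9.5675 = 13.6564.

q_2* = 13.6564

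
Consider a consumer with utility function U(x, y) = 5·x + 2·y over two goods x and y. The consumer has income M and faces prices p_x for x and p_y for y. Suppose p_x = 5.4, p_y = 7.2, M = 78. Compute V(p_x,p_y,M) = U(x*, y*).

Numerically: x* = 14.4444, y* = 0.
Utility at the optimum: U(14.4444, 0) = 72.2222.

V = 72.2222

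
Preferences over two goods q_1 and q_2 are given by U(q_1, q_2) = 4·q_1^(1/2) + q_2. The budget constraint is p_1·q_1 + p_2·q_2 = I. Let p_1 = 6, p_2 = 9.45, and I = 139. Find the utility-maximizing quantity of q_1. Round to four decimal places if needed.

MU_q_1 = 2/√q_1, MU_q_2 = 1. Tangency: 2/√q_1 = p_1/p_2.
Thus q_1* = (2·p_2/p_1)² — independent of I — with the rest of income spent on q_2.
Plugging in: q_1* = (2·9.45/6)² = 9.9225.

q_1* = 9.9225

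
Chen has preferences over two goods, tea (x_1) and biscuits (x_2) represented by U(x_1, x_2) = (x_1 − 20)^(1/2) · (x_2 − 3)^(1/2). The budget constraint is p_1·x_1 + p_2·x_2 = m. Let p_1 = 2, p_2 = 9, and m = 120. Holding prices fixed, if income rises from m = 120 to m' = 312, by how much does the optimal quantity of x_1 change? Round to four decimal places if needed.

Δx_1* = 48

This is Cobb-Douglas in (x_1−20, x_2−3): tangency gives 0.5·p_2·(x_2−3) = 0.5·p_1·(x_1−20).
Substituting into the budget: x_1* = 20 + 0.5·(m − 20·p_1 − 3·p_2)/p_1, and x_2* = 3 + 0.5·(…)/p_2.
Discretionary income = 120 − 20·2 − 3·9 = 53; x_1* = 20 + 0.5·53/2 = 33.25.
At m' = 312: x_1* = 81.25. Change: 81.25 − 33.25 = 48.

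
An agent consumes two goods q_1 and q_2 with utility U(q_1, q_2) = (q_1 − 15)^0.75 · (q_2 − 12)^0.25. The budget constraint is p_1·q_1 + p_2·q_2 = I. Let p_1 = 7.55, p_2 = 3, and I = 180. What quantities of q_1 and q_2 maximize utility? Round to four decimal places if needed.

q_1* = 18.0546, q_2* = 14.5625

Let q_1' = q_1−15, q_2' = q_2−12. MRS = 3·q_2'/q_1' = p_1/p_2.
Substituting into the budget: q_1* = 15 + 0.75·(I − 15·p_1 − 12·p_2)/p_1, and q_2* = 12 + 0.25·(…)/p_2.
Discretionary income = 180 − 15·7.55 − 12·3 = 30.75; q_1* = 15 + 0.75·30.75/7.55 = 18.0546; q_2* = 12 + 0.25·30.75/3 = 14.5625.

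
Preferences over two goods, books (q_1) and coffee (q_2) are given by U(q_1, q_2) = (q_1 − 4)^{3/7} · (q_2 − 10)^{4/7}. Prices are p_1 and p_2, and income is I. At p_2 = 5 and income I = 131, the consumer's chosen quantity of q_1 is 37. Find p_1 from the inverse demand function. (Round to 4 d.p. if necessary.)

p_1 = 1

This is Cobb-Douglas in (q_1−4, q_2−10): tangency gives 3/7·p_2·(q_2−10) = 4/7·p_1·(q_1−4).
Substituting into the budget: q_1* = 4 + 3/7·(I − 4·p_1 − 10·p_2)/p_1, and q_2* = 10 + 4/7·(…)/p_2.
Set q_1* = 37 in the demand function and solve for p_1: p_1 = 1.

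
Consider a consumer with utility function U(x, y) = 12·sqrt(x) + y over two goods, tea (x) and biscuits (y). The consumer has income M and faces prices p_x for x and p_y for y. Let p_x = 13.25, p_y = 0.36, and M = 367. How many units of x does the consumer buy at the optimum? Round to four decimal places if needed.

x* = 0.0266

Set MRS = p_x/p_y: 6·x^(−1/2) = p_x/p_y.
Solve: √x = 6·p_y/p_x, so x*(p_x,p_y) = (6·p_y/p_x)², and y* = (M − p_x·x*)/p_y.
Plugging in: x* = (6·0.36/13.25)² = 0.0266.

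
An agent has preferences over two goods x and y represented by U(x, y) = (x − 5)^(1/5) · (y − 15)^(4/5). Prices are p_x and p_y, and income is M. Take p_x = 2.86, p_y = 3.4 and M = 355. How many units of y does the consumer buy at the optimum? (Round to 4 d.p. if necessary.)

y* = 83.1647

Let x' = x−5, y' = y−15. MRS = (1/4)·y'/x' = p_x/p_y.
After buying the subsistence bundle (5, 15), a share 0.2 of the remaining income goes to x: x* = 5 + 0.2·(M − 5p_x − 15p_y)/p_x.
Discretionary income = 355 − 5·2.86 − 15·3.4 = 289.7; y* = 15 + 0.8·289.7/3.4 = 83.1647.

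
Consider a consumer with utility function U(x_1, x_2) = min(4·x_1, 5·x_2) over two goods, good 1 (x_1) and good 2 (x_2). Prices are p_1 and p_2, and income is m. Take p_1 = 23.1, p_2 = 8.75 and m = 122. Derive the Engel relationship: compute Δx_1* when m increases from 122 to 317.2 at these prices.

Δx_1* = 6.485

With perfect complements, no substitution: consume in ratio x_1:x_2 = 5:4.
Budget: p_1·x_1 + p_2·(4/5)·x_1 = m, so (5·p_1 + 4·p_2)·x_1 = 5·m.
Demand: x_1*(p_1,p_2,m) = 5·m/(5·p_1 + 4·p_2), x_2* = 4·m/(5·p_1 + 4·p_2).
Here 5·23.1 + 4·8.75 = 150.5, giving x_1* = 4.0532.
At m' = 317.2: x_1* = 10.5382. Change: 10.5382 − 4.0532 = 6.485.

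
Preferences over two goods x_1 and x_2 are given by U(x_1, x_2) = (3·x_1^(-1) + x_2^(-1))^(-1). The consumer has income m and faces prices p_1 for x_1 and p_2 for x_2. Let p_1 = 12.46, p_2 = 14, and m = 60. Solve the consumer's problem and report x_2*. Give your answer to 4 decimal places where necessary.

x_2* = 1.6271

MU_x_1 ∝ 3·x_1^(-2), MU_x_2 ∝ x_2^(-2), so MRS = 3·(x_2/x_1)^(2) = p_1/p_2.
Solve for the ratio: x_2/x_1 = [(1/3)·p_1/p_2]^(0.5).
Substitute x_2 = (x_2/x_1)·x_1 into the budget: x_1* = m/(p_1 + p_2·(x_2/x_1)).
Numerically x_2/x_1 = 0.544671, so x_1* = 60/(12.46 + 14·0.544671) = 2.9872 and x_2* = 0.544671·2.9872 = 1.6271.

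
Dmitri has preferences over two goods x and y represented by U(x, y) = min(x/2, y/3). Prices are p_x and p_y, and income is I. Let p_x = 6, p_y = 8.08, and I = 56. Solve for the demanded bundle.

x* = 3.0905, y* = 4.6358

With perfect complements, no substitution: consume in ratio x:y = 2:3.
Budget: p_x·x + p_y·(3/2)·x = I, so (2·p_x + 3·p_y)·x = 2·I.
Demand: x*(p_x,p_y,I) = 2·I/(2·p_x + 3·p_y), y* = 3·I/(2·p_x + 3·p_y).
Here 2·6 + 3·8.08 = 36.24, giving x* = 3.0905 and y* = 4.6358.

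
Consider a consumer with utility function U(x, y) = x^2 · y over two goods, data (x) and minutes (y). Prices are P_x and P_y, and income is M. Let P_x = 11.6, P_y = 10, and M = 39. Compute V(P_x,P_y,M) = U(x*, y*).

V = 6.5309

MU_x/MU_y = (2·y)/(x); tangency sets this equal to P_x/P_y.
So 2·P_y·y = P_x·x; combined with the budget, a share 2/3 of income goes to x.
Demand: x*(P_x,P_y,M) = 2/3·M/P_x and y* = 1/3·M/P_y.
At P_x=11.6, P_y=10, M=39: x* = 2/3·39/11.6 = 2.2414, y* = 1.3.
Utility at the optimum: U(2.2414, 1.3) = 6.5309.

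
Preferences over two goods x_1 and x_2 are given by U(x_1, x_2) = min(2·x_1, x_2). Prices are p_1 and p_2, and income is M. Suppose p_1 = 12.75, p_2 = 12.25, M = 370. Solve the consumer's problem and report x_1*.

Demand: x_1*(p_1,p_2,M) = M/(p_1 + 2·p_2), x_2* = 2·M/(p_1 + 2·p_2).
Here 12.75 + 2·12.25 = 37.25, giving x_1* = 9.9329.

x_1* = 9.9329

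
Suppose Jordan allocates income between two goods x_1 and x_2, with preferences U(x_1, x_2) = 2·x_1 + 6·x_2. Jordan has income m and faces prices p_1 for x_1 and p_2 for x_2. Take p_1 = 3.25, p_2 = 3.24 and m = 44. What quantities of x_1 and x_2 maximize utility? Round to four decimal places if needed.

x_1* = 0, x_2* = 13.5802

Linear utility — the consumer picks whichever good has higher MU/price: 2/3.25 = 0.6154 vs 6/3.24 = 1.8519.
x_2 gives more utility per dollar, so spend all income on x_2: x_2* = m/p_2, x_1* = 0.
Numerically: x_1* = 0, x_2* = 13.5802.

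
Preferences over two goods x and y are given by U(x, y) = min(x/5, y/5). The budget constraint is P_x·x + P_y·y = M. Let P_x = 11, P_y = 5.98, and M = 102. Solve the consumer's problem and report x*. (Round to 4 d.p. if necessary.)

x* = 6.0071

Leontief preferences: the optimum is at the kink where x/5 = y/5, i.e. y = x.
Budget: P_x·x + P_y·x = M, so (5·P_x + 5·P_y)·x = 5·M.
Demand: x*(P_x,P_y,M) = 5·M/(5·P_x + 5·P_y), y* = 5·M/(5·P_x + 5·P_y).
Here 5·11 + 5·5.98 = 84.9, giving x* = 6.0071.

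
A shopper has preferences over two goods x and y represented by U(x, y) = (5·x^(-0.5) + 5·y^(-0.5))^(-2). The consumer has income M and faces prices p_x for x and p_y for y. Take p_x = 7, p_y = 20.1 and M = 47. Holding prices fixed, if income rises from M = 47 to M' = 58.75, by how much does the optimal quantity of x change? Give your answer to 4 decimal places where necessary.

MU_x ∝ 5·x^(-1.5), MU_y ∝ 5·y^(-1.5), so MRS = (y/x)^(1.5) = p_x/p_y.
Hence y/x = (p_x/p_y)^(1/(1.5)), i.e. raised to the 2/3 power.
Substitute y = (y/x)·x into the budget: x* = M/(p_x + p_y·(y/x)).
Numerically y/x = 0.494996, so x* = 47/(7 + 20.1·0.494996) = 2.773.
At M' = 58.75: x* = 3.4662. Change: 3.4662 − 2.773 = 0.6932.

Δx* = 0.6932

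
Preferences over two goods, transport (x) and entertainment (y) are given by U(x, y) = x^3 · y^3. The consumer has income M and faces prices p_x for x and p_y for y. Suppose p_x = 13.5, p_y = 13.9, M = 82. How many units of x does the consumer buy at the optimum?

x* = 3.037

Demand: x*(p_x,p_y,M) = 0.5·M/p_x and y* = 0.5·M/p_y.
At p_x=13.5, p_y=13.9, M=82: x* = 0.5·82/13.5 = 3.037.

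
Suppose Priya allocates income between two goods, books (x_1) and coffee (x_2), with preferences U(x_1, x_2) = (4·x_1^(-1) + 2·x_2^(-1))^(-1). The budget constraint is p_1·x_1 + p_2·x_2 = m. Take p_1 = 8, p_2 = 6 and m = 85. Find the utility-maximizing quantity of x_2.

x_2* = 5.3804

From the CES first-order condition, 2·(x_2/x_1)^(2) = p_1/p_2.
Solve for the ratio: x_2/x_1 = [(1/2)·p_1/p_2]^(0.5).
Substitute x_2 = (x_2/x_1)·x_1 into the budget: x_1* = m/(p_1 + p_2·(x_2/x_1)).
Numerically x_2/x_1 = 0.816497, so x_1* = 85/(8 + 6·0.816497) = 6.5897 and x_2* = 0.816497·6.5897 = 5.3804.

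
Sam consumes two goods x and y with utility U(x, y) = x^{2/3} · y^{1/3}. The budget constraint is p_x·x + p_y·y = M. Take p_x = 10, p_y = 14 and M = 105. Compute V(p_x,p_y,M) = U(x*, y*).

MU_x/MU_y = (2/3·y)/(1/3·x); tangency sets this equal to p_x/p_y.
Rearranging, p_y·y = (1/2)·p_x·x. Substituting into the budget gives p_x·x·(1 + (1/2)) = M.
Demand: x*(p_x,p_y,M) = 2/3·M/p_x and y* = 1/3·M/p_y.
At p_x=10, p_y=14, M=105: x* = 2/3·105/10 = 7, y* = 2.5.
Utility at the optimum: U(7, 2.5) = 4.9664.

V = 4.9664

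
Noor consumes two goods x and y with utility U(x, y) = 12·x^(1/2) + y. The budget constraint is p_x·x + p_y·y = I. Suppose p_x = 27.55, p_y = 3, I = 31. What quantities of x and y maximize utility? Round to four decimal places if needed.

Utility is quasi-linear in y; the FOC for x is 6/√x = p_x/p_y.
Thus x* = (6·p_y/p_x)² — independent of I — with the rest of income spent on y.
Plugging in: x* = (6·3/27.55)² = 0.4269, y* = 6.4132.

x* = 0.4269, y* = 6.4132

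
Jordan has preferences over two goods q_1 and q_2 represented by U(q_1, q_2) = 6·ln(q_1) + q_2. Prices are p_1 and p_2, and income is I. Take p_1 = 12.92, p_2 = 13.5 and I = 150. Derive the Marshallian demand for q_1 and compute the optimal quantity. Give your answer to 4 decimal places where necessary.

At the given prices: q_1* = 6·13.5/12.92 = 6.2693.

q_1* = 6.2693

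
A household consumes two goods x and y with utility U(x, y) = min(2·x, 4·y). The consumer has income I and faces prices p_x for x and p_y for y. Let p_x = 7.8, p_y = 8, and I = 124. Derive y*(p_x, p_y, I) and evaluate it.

y* = 5.2542

Leontief preferences: the optimum is at the kink where x/4 = y/2, i.e. y = (1/2)·x.
Budget: p_x·x + p_y·(1/2)·x = I, so (4·p_x + 2·p_y)·x = 4·I.
Demand: x*(p_x,p_y,I) = 4·I/(4·p_x + 2·p_y), y* = 2·I/(4·p_x + 2·p_y).
Here 4·7.8 + 2·8 = 47.2, giving y* = 5.2542.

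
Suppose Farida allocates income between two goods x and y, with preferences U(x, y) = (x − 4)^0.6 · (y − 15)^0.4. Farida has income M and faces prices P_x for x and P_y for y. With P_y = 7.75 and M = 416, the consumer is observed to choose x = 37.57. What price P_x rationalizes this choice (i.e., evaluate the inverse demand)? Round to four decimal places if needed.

P_x = 5

MRS = (3/2)·(y−15)/(x−4). Tangency with P_x/P_y gives y−15 = (2/3)·(P_x/P_y)·(x−4).
After buying the subsistence bundle (4, 15), a share 0.6 of the remaining income goes to x: x* = 4 + 0.6·(M − 4P_x − 15P_y)/P_x.
Set x* = 37.57 in the demand function and solve for P_x: P_x = 5.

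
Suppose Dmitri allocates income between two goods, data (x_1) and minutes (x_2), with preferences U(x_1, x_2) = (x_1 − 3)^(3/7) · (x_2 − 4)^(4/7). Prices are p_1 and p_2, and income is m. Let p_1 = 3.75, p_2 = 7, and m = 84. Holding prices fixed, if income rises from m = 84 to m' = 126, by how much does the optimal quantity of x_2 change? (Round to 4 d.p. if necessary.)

Δx_2* = 3.4286

This is Cobb-Douglas in (x_1−3, x_2−4): tangency gives 3/7·p_2·(x_2−4) = 4/7·p_1·(x_1−3).
After buying the subsistence bundle (3, 4), a share 3/7 of the remaining income goes to x_1: x_1* = 3 + 3/7·(m − 3p_1 − 4p_2)/p_1.
Discretionary income = 84 − 3·3.75 − 4·7 = 44.75; x_2* = 4 + 4/7·44.75/7 = 7.6531.
At m' = 126: x_2* = 11.0816. Change: 11.0816 − 7.6531 = 3.4286.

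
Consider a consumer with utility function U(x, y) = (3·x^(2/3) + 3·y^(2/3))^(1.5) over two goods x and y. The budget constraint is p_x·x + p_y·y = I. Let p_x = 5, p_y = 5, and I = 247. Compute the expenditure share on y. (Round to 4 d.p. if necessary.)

Substitute y = (y/x)·x into the budget: x* = I/(p_x + p_y·(y/x)).
Numerically y/x = 1, so x* = 247/(5 + 5·1) = 24.7 and y* = 1·24.7 = 24.7.
Expenditure on y: 5·24.7 = 123.5; share = 0.5.

share on y = 0.5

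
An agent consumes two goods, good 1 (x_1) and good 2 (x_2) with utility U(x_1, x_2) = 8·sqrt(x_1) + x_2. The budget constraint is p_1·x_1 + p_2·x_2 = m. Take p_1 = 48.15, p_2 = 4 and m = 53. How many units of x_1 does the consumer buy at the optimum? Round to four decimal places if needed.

x_1* = 0.1104

Plugging in: x_1* = (4·4/48.15)² = 0.1104.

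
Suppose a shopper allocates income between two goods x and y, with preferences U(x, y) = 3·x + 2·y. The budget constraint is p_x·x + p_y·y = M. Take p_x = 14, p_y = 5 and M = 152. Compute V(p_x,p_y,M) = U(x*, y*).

V = 60.8

Linear utility — the consumer picks whichever good has higher MU/price: 3/14 = 0.2143 vs 2/5 = 0.4.
y gives more utility per dollar, so spend all income on y: y* = M/p_y, x* = 0.
Numerically: x* = 0, y* = 30.4.
Utility at the optimum: U(0, 30.4) = 60.8.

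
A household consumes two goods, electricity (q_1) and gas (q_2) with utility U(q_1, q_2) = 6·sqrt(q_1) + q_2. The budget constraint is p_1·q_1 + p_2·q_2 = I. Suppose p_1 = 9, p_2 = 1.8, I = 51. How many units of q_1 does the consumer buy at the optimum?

q_1* = 0.36

Utility is quasi-linear in q_2; the FOC for q_1 is 3/√q_1 = p_1/p_2.
Thus q_1* = (3·p_2/p_1)² — independent of I — with the rest of income spent on q_2.
Plugging in: q_1* = (3·1.8/9)² = 0.36.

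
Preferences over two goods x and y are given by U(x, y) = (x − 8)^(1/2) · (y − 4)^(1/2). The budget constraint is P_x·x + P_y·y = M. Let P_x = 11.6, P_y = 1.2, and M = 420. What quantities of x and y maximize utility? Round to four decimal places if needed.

After buying the subsistence bundle (8, 4), a share 0.5 of the remaining income goes to x: x* = 8 + 0.5·(M − 8P_x − 4P_y)/P_x.
Discretionary income = 420 − 8·11.6 − 4·1.2 = 322.4; x* = 8 + 0.5·322.4/11.6 = 21.8966; y* = 4 + 0.5·322.4/1.2 = 138.3333.

x* = 21.8966, y* = 138.3333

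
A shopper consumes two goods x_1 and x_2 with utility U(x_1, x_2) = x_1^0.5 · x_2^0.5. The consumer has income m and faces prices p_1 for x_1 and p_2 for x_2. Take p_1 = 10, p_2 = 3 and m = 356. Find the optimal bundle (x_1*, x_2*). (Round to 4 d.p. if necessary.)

x_1* = 17.8, x_2* = 59.3333

Tangency: MRS = x_2/x_1 = p_1/p_2.
Rearranging, p_2·x_2 = p_1·x_1. Substituting into the budget gives p_1·x_1·(1 + 1) = m.
Demand: x_1*(p_1,p_2,m) = 0.5·m/p_1 and x_2* = 0.5·m/p_2.
At p_1=10, p_2=3, m=356: x_1* = 0.5·356/10 = 17.8, x_2* = 59.3333.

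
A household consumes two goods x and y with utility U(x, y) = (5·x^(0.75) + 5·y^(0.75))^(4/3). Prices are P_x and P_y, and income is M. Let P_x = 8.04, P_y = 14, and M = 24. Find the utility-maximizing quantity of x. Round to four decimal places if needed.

MRS = MU_x/MU_y = (y/x)^(0.25). Set equal to P_x/P_y.
Hence y/x = (P_x/P_y)^(1/(0.25)), i.e. raised to the 4 power.
Substitute y = (y/x)·x into the budget: x* = M/(P_x + P_y·(y/x)).
Numerically y/x = 0.108771, so x* = 24/(8.04 + 14·0.108771) = 2.5097.

x* = 2.5097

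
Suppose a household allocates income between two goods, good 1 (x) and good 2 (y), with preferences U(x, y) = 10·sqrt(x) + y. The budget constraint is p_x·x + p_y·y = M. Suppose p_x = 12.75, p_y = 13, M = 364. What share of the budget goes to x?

share on x = 0.9104

Utility is quasi-linear in y; the FOC for x is 5/√x = p_x/p_y.
Solve: √x = 5·p_y/p_x, so x*(p_x,p_y) = (5·p_y/p_x)², and y* = (M − p_x·x*)/p_y.
Plugging in: x* = (5·13/12.75)² = 25.99, y* = 2.5098.
Expenditure on x: 12.75·25.99 = 331.3725; share = 0.9104.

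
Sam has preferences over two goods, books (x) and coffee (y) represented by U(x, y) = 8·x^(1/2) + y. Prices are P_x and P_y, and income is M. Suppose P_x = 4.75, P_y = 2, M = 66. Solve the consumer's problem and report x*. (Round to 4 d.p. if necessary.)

x* = 2.8366

MU_x = 4/√x, MU_y = 1. Tangency: 4/√x = P_x/P_y.
Solve: √x = 4·P_y/P_x, so x*(P_x,P_y) = (4·P_y/P_x)², and y* = (M − P_x·x*)/P_y.
Plugging in: x* = (4·2/4.75)² = 2.8366.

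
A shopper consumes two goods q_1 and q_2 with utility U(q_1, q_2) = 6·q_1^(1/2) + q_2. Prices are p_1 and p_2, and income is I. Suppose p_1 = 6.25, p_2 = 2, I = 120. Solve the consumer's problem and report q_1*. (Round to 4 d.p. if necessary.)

Set MRS = p_1/p_2: 3·q_1^(−1/2) = p_1/p_2.
Solve: √q_1 = 3·p_2/p_1, so q_1*(p_1,p_2) = (3·p_2/p_1)², and q_2* = (I − p_1·q_1*)/p_2.
Plugging in: q_1* = (3·2/6.25)² = 0.9216.

q_1* = 0.9216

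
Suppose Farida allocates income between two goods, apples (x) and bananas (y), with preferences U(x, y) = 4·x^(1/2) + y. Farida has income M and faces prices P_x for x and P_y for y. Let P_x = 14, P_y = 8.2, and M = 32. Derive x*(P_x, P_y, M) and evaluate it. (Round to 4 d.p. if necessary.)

Set MRS = P_x/P_y: 2·x^(−1/2) = P_x/P_y.
Thus x* = (2·P_y/P_x)² — independent of M — with the rest of income spent on y.
Plugging in: x* = (2·8.2/14)² = 1.3722.

x* = 1.3722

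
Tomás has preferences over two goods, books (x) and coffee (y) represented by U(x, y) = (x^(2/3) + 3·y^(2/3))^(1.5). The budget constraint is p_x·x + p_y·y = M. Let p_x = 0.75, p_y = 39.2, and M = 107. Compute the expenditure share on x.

share on x = 0.9902

With the ratio pinned down, the budget gives x* = M/(p_x + p_y·(y/x)) and y* = (y/x)·x*.
Numerically y/x = 0.000189, so x* = 107/(0.75 + 39.2·0.000189) = 141.2704 and y* = 0.000189·141.2704 = 0.0267.
Expenditure on x: 0.75·141.2704 = 105.9528; share = 0.9902.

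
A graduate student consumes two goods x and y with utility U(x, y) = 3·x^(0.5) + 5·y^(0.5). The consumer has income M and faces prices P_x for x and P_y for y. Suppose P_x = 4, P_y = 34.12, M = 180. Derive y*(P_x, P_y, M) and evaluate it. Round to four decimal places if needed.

y* = 1.2959

From the CES first-order condition, (3/5)·(y/x)^(0.5) = P_x/P_y.
Hence y/x = ((5/3)·P_x/P_y)^(1/(0.5)), i.e. raised to the 2 power.
With the ratio pinned down, the budget gives x* = M/(P_x + P_y·(y/x)) and y* = (y/x)·x*.
Numerically y/x = 0.038177, so x* = 180/(4 + 34.12·0.038177) = 33.9457 and y* = 0.038177·33.9457 = 1.2959.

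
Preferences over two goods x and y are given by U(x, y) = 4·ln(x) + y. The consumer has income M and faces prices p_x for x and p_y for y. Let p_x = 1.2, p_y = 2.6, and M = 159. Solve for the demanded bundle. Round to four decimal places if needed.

x* = 8.6667, y* = 57.1538

At the given prices: x* = 4·2.6/1.2 = 8.6667, and y* = 57.1538.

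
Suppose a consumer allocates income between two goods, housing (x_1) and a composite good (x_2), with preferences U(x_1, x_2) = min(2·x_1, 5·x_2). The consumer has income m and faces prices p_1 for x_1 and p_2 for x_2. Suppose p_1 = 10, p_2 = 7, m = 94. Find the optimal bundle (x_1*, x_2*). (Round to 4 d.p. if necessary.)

Leontief preferences: the optimum is at the kink where x_1/5 = x_2/2, i.e. x_2 = (2/5)·x_1.
Budget: p_1·x_1 + p_2·(2/5)·x_1 = m, so (5·p_1 + 2·p_2)·x_1 = 5·m.
Demand: x_1*(p_1,p_2,m) = 5·m/(5·p_1 + 2·p_2), x_2* = 2·m/(5·p_1 + 2·p_2).
Here 5·10 + 2·7 = 64, giving x_1* = 7.3438 and x_2* = 2.9375.

x_1* = 7.3438, x_2* = 2.9375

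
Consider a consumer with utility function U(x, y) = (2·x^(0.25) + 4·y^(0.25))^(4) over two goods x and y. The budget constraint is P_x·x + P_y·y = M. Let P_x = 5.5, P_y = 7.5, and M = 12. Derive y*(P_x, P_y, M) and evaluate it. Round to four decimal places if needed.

MRS = MU_x/MU_y = (1/2)·(y/x)^(0.75). Set equal to P_x/P_y.
Solve for the ratio: y/x = [2·P_x/P_y]^(4/3).
With the ratio pinned down, the budget gives x* = M/(P_x + P_y·(y/x)) and y* = (y/x)·x*.
Numerically y/x = 1.666385, so x* = 12/(5.5 + 7.5·1.666385) = 0.6667 and y* = 1.666385·0.6667 = 1.1111.

y* = 1.1111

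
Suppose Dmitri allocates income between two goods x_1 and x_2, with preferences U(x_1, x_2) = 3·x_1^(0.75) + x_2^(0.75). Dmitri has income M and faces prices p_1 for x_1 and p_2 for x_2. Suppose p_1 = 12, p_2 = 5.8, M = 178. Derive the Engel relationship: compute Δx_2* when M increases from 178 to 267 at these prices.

From the CES first-order condition, 3·(x_2/x_1)^(0.25) = p_1/p_2.
Hence x_2/x_1 = ((1/3)·p_1/p_2)^(1/(0.25)), i.e. raised to the 4 power.
Substitute x_2 = (x_2/x_1)·x_1 into the budget: x_1* = M/(p_1 + p_2·(x_2/x_1)).
Numerically x_2/x_1 = 0.226218, so x_1* = 178/(12 + 5.8·0.226218) = 13.3713 and x_2* = 0.226218·13.3713 = 3.0248.
At M' = 267: x_2* = 4.5373. Change: 4.5373 − 3.0248 = 1.5124.

Δx_2* = 1.5124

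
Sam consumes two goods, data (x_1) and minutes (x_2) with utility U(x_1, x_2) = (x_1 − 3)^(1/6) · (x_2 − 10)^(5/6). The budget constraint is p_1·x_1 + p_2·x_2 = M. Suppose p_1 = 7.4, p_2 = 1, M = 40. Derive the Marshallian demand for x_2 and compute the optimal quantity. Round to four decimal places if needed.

x_2* = 16.5

Let x_1' = x_1−3, x_2' = x_2−10. MRS = (1/5)·x_2'/x_1' = p_1/p_2.
Substituting into the budget: x_1* = 3 + 1/6·(M − 3·p_1 − 10·p_2)/p_1, and x_2* = 10 + 5/6·(…)/p_2.
Discretionary income = 40 − 3·7.4 − 10·1 = 7.8; x_2* = 10 + 5/6·7.8/1 = 16.5.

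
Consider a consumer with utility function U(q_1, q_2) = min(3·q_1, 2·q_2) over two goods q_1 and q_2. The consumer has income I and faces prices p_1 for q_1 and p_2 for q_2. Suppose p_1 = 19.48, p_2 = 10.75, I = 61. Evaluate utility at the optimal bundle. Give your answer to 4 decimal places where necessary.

With perfect complements, no substitution: consume in ratio q_1:q_2 = 2:3.
Budget: p_1·q_1 + p_2·(3/2)·q_1 = I, so (2·p_1 + 3·p_2)·q_1 = 2·I.
Demand: q_1*(p_1,p_2,I) = 2·I/(2·p_1 + 3·p_2), q_2* = 3·I/(2·p_1 + 3·p_2).
Here 2·19.48 + 3·10.75 = 71.21, giving q_1* = 1.7132 and q_2* = 2.5699.
Utility at the optimum: U(1.7132, 2.5699) = 5.1397.

V = 5.1397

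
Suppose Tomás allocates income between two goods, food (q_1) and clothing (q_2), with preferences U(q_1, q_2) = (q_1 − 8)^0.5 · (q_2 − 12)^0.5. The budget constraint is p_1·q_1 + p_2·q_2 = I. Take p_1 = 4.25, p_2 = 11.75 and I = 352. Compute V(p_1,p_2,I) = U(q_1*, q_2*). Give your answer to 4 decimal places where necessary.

V = 12.5236

Discretionary income = 352 − 8·4.25 − 12·11.75 = 177; q_1* = 8 + 0.5·177/4.25 = 28.8235; q_2* = 12 + 0.5·177/11.75 = 19.5319.
Utility at the optimum: U(28.8235, 19.5319) = 12.5236.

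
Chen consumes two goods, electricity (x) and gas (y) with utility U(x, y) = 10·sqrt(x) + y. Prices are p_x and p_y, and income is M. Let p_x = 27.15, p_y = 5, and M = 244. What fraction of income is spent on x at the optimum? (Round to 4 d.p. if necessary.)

Utility is quasi-linear in y; the FOC for x is 5/√x = p_x/p_y.
Solve: √x = 5·p_y/p_x, so x*(p_x,p_y) = (5·p_y/p_x)², and y* = (M − p_x·x*)/p_y.
Plugging in: x* = (5·5/27.15)² = 0.8479, y* = 44.1959.
Expenditure on x: 27.15·0.8479 = 23.0203; share = 0.0943.

share on x = 0.0943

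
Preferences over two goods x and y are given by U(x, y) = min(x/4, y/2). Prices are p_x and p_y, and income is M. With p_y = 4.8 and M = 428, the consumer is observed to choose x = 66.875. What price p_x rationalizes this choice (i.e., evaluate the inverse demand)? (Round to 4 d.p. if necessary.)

p_x = 4

Leontief preferences: the optimum is at the kink where x/4 = y/2, i.e. y = (1/2)·x.
Budget: p_x·x + p_y·(1/2)·x = M, so (4·p_x + 2·p_y)·x = 4·M.
Demand: x*(p_x,p_y,M) = 4·M/(4·p_x + 2·p_y), y* = 2·M/(4·p_x + 2·p_y).
Set x* = 66.875 in the demand function and solve for p_x: p_x = 4.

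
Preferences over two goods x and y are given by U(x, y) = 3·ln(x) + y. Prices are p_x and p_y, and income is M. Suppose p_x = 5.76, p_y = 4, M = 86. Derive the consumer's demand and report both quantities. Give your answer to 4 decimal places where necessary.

MU_x = 3/x, MU_y = 1. Tangency: 3/x = p_x/p_y.
So x*(p_x,p_y) = 3·p_y/p_x, independent of income; and y* = (M − 3·p_y)/p_y.
At the given prices: x* = 3·4/5.76 = 2.0833, and y* = 18.5.

x* = 2.0833, y* = 18.5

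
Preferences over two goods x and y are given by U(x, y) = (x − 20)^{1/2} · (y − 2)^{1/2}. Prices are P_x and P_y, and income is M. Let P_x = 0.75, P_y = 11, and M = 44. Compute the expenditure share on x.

Let x' = x−20, y' = y−2. MRS = y'/x' = P_x/P_y.
Substituting into the budget: x* = 20 + 0.5·(M − 20·P_x − 2·P_y)/P_x, and y* = 2 + 0.5·(…)/P_y.
Discretionary income = 44 − 20·0.75 − 2·11 = 7; x* = 20 + 0.5·7/0.75 = 24.6667; y* = 2 + 0.5·7/11 = 2.3182.
Expenditure on x: 0.75·24.6667 = 18.5; share = 0.4205.

share on x = 0.4205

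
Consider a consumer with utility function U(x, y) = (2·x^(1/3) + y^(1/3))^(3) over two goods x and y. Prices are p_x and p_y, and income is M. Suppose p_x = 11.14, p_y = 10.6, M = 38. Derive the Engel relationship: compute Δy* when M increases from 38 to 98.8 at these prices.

From the CES first-order condition, 2·(y/x)^(2/3) = p_x/p_y.
Hence y/x = ((1/2)·p_x/p_y)^(1/(2/3)), i.e. raised to the 1.5 power.
Substitute y = (y/x)·x into the budget: x* = M/(p_x + p_y·(y/x)).
Numerically y/x = 0.380911, so x* = 38/(11.14 + 10.6·0.380911) = 2.5037 and y* = 0.380911·2.5037 = 0.9537.
At M' = 98.8: y* = 2.4796. Change: 2.4796 − 0.9537 = 1.5259.

Δy* = 1.5259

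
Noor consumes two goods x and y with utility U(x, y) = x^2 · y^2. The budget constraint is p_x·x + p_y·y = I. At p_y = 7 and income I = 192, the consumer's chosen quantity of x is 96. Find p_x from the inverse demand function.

The MRS is y/x. Set MRS = p_x/p_y.
Rearranging, p_y·y = p_x·x. Substituting into the budget gives p_x·x·(1 + 1) = I.
Demand: x*(p_x,p_y,I) = 0.5·I/p_x and y* = 0.5·I/p_y.
Set x* = 96 in the demand function and solve for p_x: p_x = 1.

p_x = 1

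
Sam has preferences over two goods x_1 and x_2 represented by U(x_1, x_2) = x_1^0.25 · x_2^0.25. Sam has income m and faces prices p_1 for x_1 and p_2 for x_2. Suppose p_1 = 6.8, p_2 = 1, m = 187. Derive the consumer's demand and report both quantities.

x_1* = 13.75, x_2* = 93.5

Demand: x_1*(p_1,p_2,m) = 0.5·m/p_1 and x_2* = 0.5·m/p_2.
At p_1=6.8, p_2=1, m=187: x_1* = 0.5·187/6.8 = 13.75, x_2* = 93.5.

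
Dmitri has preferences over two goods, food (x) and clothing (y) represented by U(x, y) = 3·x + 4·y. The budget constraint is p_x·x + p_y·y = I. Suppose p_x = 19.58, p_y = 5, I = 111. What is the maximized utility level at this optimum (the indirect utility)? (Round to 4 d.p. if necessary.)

Numerically: x* = 0, y* = 22.2.
Utility at the optimum: U(0, 22.2) = 88.8.

V = 88.8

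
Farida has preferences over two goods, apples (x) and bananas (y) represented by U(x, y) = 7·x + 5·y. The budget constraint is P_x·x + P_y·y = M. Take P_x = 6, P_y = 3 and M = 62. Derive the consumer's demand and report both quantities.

Perfect substitutes: compare marginal utility per dollar. 7/P_x vs 5/P_y → 1.1667 vs 1.6667.
y gives more utility per dollar, so spend all income on y: y* = M/P_y, x* = 0.
Numerically: x* = 0, y* = 20.6667.

x* = 0, y* = 20.6667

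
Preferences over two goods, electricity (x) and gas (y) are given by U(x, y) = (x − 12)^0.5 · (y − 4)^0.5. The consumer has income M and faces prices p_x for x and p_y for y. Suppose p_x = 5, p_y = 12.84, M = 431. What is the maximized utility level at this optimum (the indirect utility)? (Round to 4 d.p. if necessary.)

Substituting into the budget: x* = 12 + 0.5·(M − 12·p_x − 4·p_y)/p_x, and y* = 4 + 0.5·(…)/p_y.
Discretionary income = 431 − 12·5 − 4·12.84 = 319.64; x* = 12 + 0.5·319.64/5 = 43.964; y* = 4 + 0.5·319.64/12.84 = 16.447.
Utility at the optimum: U(43.964, 16.447) = 19.9464.

V = 19.9464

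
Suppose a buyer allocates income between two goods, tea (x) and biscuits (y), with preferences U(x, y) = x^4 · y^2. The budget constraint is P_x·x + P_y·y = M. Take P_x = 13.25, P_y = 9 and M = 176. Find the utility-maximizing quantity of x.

x* = 8.8553

Tangency: MRS = 2·y/x = P_x/P_y.
Rearranging, P_y·y = (1/2)·P_x·x. Substituting into the budget gives P_x·x·(1 + (1/2)) = M.
Demand: x*(P_x,P_y,M) = 2/3·M/P_x and y* = 1/3·M/P_y.
At P_x=13.25, P_y=9, M=176: x* = 2/3·176/13.25 = 8.8553.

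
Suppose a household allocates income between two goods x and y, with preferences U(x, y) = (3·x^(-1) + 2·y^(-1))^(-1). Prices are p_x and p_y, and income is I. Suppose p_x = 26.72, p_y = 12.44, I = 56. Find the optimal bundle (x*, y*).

From the CES first-order condition, (3/2)·(y/x)^(2) = p_x/p_y.
Solve for the ratio: y/x = [(2/3)·p_x/p_y]^(0.5).
With the ratio pinned down, the budget gives x* = I/(p_x + p_y·(y/x)) and y* = (y/x)·x*.
Numerically y/x = 1.196637, so x* = 56/(26.72 + 12.44·1.196637) = 1.346 and y* = 1.196637·1.346 = 1.6106.

x* = 1.346, y* = 1.6106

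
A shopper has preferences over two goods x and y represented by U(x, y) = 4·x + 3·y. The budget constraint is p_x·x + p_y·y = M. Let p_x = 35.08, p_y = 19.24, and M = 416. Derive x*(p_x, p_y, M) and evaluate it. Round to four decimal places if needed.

x* = 0

Perfect substitutes: compare marginal utility per dollar. 4/p_x vs 3/p_y → 0.114 vs 0.1559.
y gives more utility per dollar, so spend all income on y: y* = M/p_y, x* = 0.
Numerically: x* = 0, y* = 21.6216.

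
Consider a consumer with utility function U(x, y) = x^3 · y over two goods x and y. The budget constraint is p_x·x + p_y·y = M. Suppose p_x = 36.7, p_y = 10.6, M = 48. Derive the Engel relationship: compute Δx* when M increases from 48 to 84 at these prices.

Demand: x*(p_x,p_y,M) = 0.75·M/p_x and y* = 0.25·M/p_y.
At p_x=36.7, p_y=10.6, M=48: x* = 0.75·48/36.7 = 0.9809.
At M' = 84: x* = 1.7166. Change: 1.7166 − 0.9809 = 0.7357.

Δx* = 0.7357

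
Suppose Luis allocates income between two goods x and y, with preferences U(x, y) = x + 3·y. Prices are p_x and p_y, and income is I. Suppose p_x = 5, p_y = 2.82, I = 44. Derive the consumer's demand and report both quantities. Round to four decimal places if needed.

x* = 0, y* = 15.6028

Perfect substitutes: compare marginal utility per dollar. 1/p_x vs 3/p_y → 0.2 vs 1.0638.
y gives more utility per dollar, so spend all income on y: y* = I/p_y, x* = 0.
Numerically: x* = 0, y* = 15.6028.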